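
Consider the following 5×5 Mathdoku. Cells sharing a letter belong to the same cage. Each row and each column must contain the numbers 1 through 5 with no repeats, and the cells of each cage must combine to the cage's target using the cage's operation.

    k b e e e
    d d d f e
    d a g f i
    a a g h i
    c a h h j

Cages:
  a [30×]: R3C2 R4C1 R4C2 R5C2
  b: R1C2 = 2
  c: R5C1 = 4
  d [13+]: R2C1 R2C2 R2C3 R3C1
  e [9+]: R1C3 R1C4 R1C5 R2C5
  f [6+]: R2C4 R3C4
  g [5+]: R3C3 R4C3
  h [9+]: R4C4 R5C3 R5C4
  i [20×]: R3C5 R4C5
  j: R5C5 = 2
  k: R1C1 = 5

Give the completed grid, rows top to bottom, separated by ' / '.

5 2 4 1 3 / 3 4 5 2 1 / 1 3 2 4 5 / 2 1 3 5 4 / 4 5 1 3 2

Cage k is given, leaving R1C1 = 5.
B is a freebie, which forces R1C2 = 2.
Cage c is given, leaving R5C1 = 4.
Cage j is given; hence R5C5 = 2.
Cage e has sum 9, leaving R2C5 = 1.
The 4 cells of cage a must have product 30, so R4C1 = 2.
Column 1 now contains 2, so R2C1 = 3.
Cage d needs sum 13, so R3C1 = 1.
In row 2, 2 can only go at R2C4, so R2C4 = 2.
Column 4 already has 2; hence R3C4 = 4.
Row 3 already has 4, leaving R3C5 = 5.
Column 5 now contains 5; hence R4C5 = 4.
Cage e needs sum 9, which forces R1C3 = 4.
The 4 cells of cage e must have sum 9, which forces R1C4 = 1.
Column 5 now contains 4; hence R1C5 = 3.
4 is placed in column 3; hence R2C3 = 5.
5 is placed in row 3, leaving R3C2 = 3.
Row 3 already has 4; hence R3C3 = 2.
Cage g's pair has sum 5, so R4C3 = 3.
3 is placed in row 4, which forces R4C4 = 5.
Column 3 now contains 3; hence R5C3 = 1.
Column 4 already has 5, which forces R5C4 = 3.
5 is placed in row 2; hence R2C2 = 4.
Row 4 already has 5, leaving R4C2 = 1.
1 is placed in row 5, which forces R5C2 = 5.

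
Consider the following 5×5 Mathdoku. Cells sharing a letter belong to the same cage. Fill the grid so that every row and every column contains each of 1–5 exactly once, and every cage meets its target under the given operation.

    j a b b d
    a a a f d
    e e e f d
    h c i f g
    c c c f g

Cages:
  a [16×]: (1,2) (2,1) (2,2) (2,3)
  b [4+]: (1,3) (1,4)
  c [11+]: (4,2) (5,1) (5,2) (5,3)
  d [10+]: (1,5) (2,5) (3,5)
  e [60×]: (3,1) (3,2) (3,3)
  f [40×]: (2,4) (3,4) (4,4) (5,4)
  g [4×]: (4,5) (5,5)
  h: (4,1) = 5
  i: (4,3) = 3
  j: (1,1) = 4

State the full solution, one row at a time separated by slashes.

Cage j is given, which forces (1,1) = 4.
Cage a needs product 16, which forces (1,2) = 2.
H is a freebie, so (4,1) = 5.
Cage i is a single given cell, which forces (4,3) = 3.
Column 3 already has 3, leaving (1,3) = 1.
Cage b needs two cells with sum 4, so (1,4) = 3.
Row 1 now contains 3, so (1,5) = 5.
Column 1 already has 5; hence (3,1) = 3.
The only place for 3 in row 2 is (2,5).
Cage d has sum 10, so (3,5) = 2.
The only place for 5 in row 2 is (2,4).
Row 3 needs a 1, and only (3,4) is open for it.
The only place for 2 in row 4 is (4,4).
Column 4 now contains 2, leaving (5,4) = 4.
Row 5 now contains 4, which forces (5,5) = 1.
The 4 cells of cage c must have sum 11, which forces (4,2) = 1.
Column 5 now contains 1, leaving (4,5) = 4.
1 is placed in row 5, so (5,1) = 2.
Cage c needs sum 11; hence (5,2) = 3.
Row 5 now contains 4; hence (5,3) = 5.
Column 1 already has 2, which forces (2,1) = 1.
Column 2 now contains 1; hence (2,2) = 4.
Cage a needs product 16, which forces (2,3) = 2.
Cage e has product 60; hence (3,2) = 5.
Column 3 now contains 5; hence (3,3) = 4.

4 2 1 3 5 / 1 4 2 5 3 / 3 5 4 1 2 / 5 1 3 2 4 / 2 3 5 4 1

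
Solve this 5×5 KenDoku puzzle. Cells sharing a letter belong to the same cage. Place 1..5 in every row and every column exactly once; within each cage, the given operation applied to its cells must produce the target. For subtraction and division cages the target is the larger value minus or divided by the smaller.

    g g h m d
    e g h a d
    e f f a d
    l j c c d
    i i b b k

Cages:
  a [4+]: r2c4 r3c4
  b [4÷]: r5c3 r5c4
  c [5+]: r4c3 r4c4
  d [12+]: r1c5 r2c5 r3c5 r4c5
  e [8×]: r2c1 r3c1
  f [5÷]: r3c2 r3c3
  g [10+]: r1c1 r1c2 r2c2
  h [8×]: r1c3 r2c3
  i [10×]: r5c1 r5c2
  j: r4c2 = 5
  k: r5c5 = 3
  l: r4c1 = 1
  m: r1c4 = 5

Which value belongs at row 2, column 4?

1

Cage m is a single given cell, leaving r1c4 = 5.
Cage l is a single given cell, which forces r4c1 = 1.
Cage j is given, which forces r4c2 = 5.
Column 2 already has 5, which forces r5c2 = 2.
Cage k is a single given cell, which forces r5c5 = 3.
The 3 cells of cage g must have sum 10; hence r1c1 = 3.
Cage g needs sum 10, so r1c2 = 4.
Row 1 already has 4, leaving r1c3 = 2.
2 is placed in row 1, leaving r1c5 = 1.
The 3 cells of cage g must have sum 10, leaving r2c2 = 3.
Column 3 already has 2, leaving r2c3 = 4.
Row 2 now contains 3, which forces r2c4 = 1.
Column 2 already has 5, leaving r3c2 = 1.
The two cells of cage f must have quotient 5, so r3c3 = 5.
Column 4 already has 1, so r3c4 = 3.
Column 3 already has 2; hence r4c3 = 3.
Column 4 already has 3, which forces r4c4 = 2.
2 is placed in row 4, so r4c5 = 4.
Row 5 already has 2; hence r5c1 = 5.
4 is placed in column 3, leaving r5c3 = 1.
Column 4 already has 1; hence r5c4 = 4.
Row 2 already has 4, so r2c1 = 2.
Cage d has sum 12, which forces r2c5 = 5.
Cage e needs two cells with product 8, which forces r3c1 = 4.
Column 5 already has 4, so r3c5 = 2.
Filled in: 3 4 2 5 1 / 2 3 4 1 5 / 4 1 5 3 2 / 1 5 3 2 4 / 5 2 1 4 3.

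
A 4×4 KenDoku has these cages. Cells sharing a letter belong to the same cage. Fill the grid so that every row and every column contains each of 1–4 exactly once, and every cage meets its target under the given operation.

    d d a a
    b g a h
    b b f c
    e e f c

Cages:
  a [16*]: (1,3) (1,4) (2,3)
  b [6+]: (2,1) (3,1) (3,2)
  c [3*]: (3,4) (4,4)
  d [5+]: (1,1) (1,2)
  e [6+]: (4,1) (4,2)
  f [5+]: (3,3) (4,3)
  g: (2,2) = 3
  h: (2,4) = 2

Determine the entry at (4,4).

G is a freebie; hence (2,2) = 3.
Cage h is given, which forces (2,4) = 2.
Cage a needs product 16, so (1,3) = 1.
2 is placed in column 4, so (1,4) = 4.
Row 2 already has 2, so (2,1) = 1.
Row 2 already has 2, so (2,3) = 4.
Row 1 already has 4, leaving (1,1) = 3.
Row 1 already has 4, which forces (1,2) = 2.
3 is placed in column 1, which forces (3,1) = 4.
2 is placed in column 2, which forces (3,2) = 1.
Row 3 already has 1, which forces (3,4) = 3.
Column 1 now contains 4; hence (4,1) = 2.
2 is placed in column 2, which forces (4,2) = 4.
Row 4 now contains 2, so (4,3) = 3.
3 is placed in column 4, so (4,4) = 1.
3 is placed in row 3, which forces (3,3) = 2.
Completed grid: 3 2 1 4 / 1 3 4 2 / 4 1 2 3 / 2 4 3 1.

1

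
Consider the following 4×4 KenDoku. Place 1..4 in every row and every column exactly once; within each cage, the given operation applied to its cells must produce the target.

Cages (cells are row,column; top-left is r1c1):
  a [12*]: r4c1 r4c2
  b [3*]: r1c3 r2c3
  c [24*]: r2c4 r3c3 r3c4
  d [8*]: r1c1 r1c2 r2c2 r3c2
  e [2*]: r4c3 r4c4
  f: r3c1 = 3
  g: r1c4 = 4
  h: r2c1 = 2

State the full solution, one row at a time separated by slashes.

1 2 3 4 / 2 4 1 3 / 3 1 4 2 / 4 3 2 1

Cage d needs product 8, so r1c1 = 1.
Row 1 already has 1, so r1c3 = 3.
Cage g is given; hence r1c4 = 4.
Cage h is a single given cell; hence r2c1 = 2.
3 is placed in column 3; hence r2c3 = 1.
Row 2 now contains 2, which forces r2c4 = 3.
Cage f is given, so r3c1 = 3.
3 is placed in column 4; hence r3c4 = 2.
3 is placed in column 1, which forces r4c1 = 4.
Row 4 now contains 4; hence r4c2 = 3.
1 is placed in column 3, leaving r4c3 = 2.
Column 4 already has 2, leaving r4c4 = 1.
Row 1 now contains 4, leaving r1c2 = 2.
Row 2 already has 1; hence r2c2 = 4.
Cage d needs product 8, leaving r3c2 = 1.
Row 3 already has 2, so r3c3 = 4.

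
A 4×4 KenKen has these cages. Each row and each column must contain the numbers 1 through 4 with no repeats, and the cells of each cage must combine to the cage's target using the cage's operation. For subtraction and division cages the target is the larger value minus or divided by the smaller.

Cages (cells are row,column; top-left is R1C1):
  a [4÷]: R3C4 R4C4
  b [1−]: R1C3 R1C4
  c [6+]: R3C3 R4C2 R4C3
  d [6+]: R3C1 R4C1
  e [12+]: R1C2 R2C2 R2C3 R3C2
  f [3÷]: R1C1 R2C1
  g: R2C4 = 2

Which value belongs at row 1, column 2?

G is a freebie, which forces R2C4 = 2.
Column 4 needs a 3, and only R1C4 is open for it.
Row 1 already has 3, so R1C1 = 1.
Cage f needs two cells with quotient 3, which forces R2C1 = 3.
Row 2 now contains 3, leaving R2C3 = 4.
The 4 cells of cage e must have sum 12, which forces R1C2 = 4.
4 is placed in column 3, so R1C3 = 2.
Row 2 already has 4, so R2C2 = 1.
Cage e needs sum 12; hence R3C2 = 3.
3 is placed in row 3, so R3C3 = 1.
1 is placed in row 3, so R3C4 = 4.
Column 2 already has 3, so R4C2 = 2.
Column 3 now contains 1, leaving R4C3 = 3.
4 is placed in column 4, leaving R4C4 = 1.
Row 3 already has 4, leaving R3C1 = 2.
Row 4 already has 2, which forces R4C1 = 4.
Completed grid: 1 4 2 3 / 3 1 4 2 / 2 3 1 4 / 4 2 3 1.

4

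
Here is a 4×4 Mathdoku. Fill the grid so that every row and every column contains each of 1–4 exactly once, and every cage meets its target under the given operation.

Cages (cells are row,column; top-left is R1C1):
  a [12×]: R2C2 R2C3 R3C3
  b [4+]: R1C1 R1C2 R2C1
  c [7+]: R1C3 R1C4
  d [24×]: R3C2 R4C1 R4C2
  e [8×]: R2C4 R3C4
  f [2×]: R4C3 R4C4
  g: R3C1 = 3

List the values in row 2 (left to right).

1 4 3 2

The 3 cells of cage b must have sum 4; hence R1C1 = 2.
Cage b needs sum 4, so R1C2 = 1.
Cage b needs sum 4, which forces R2C1 = 1.
Cage g is a single given cell, leaving R3C1 = 3.
3 is placed in column 1, which forces R4C1 = 4.
Cage d needs product 24, so R3C2 = 2.
Row 3 now contains 2, leaving R3C3 = 1.
Row 3 now contains 2, leaving R3C4 = 4.
Cage d needs product 24; hence R4C2 = 3.
Column 3 already has 1, so R4C3 = 2.
Row 4 now contains 2, so R4C4 = 1.
Cage c's pair has sum 7; hence R1C3 = 4.
Column 4 already has 4, which forces R1C4 = 3.
3 is placed in column 2, leaving R2C2 = 4.
Cage a needs product 12; hence R2C3 = 3.
Column 4 already has 4, so R2C4 = 2.
Completed grid: 2 1 4 3 / 1 4 3 2 / 3 2 1 4 / 4 3 2 1.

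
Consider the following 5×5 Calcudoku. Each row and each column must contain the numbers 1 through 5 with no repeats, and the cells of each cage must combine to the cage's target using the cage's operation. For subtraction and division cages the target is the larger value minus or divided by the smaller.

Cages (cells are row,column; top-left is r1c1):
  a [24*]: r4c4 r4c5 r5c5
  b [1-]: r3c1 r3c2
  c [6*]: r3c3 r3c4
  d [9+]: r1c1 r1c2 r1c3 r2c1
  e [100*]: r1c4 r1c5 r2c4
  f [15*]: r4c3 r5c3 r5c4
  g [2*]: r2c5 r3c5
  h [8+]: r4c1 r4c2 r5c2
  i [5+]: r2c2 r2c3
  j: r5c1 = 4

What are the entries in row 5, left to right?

4 2 5 1 3

The 3 cells of cage e must have product 100; hence r1c4 = 4.
The 3 cells of cage e must have product 100, leaving r1c5 = 5.
The 3 cells of cage e must have product 100, leaving r2c4 = 5.
Cage j is given; hence r5c1 = 4.
The 4 cells of cage d must have sum 9, so r2c1 = 3.
The 3 cells of cage a must have product 24, which forces r4c5 = 4.
In row 2, 2 can only go at r2c5, so r2c5 = 2.
Column 5 now contains 2, leaving r3c5 = 1.
The 3 cells of cage a must have product 24, leaving r4c4 = 2.
Column 5 now contains 2, leaving r5c5 = 3.
Cage c needs two cells with product 6, so r3c3 = 2.
2 is placed in column 4; hence r3c4 = 3.
Cage f needs product 15, which forces r4c3 = 3.
The 3 cells of cage h must have sum 8, so r5c2 = 2.
The 3 cells of cage f must have product 15, which forces r5c3 = 5.
Row 5 already has 3, leaving r5c4 = 1.
Cage d has sum 9, which forces r1c1 = 2.
The 4 cells of cage d must have sum 9, so r1c2 = 3.
3 is placed in column 3, so r1c3 = 1.
Column 3 now contains 1, leaving r2c3 = 4.
Row 3 already has 2, which forces r3c1 = 5.
Row 3 already has 3, so r3c2 = 4.
Column 1 already has 5, which forces r4c1 = 1.
1 is placed in row 4; hence r4c2 = 5.
4 is placed in row 2; hence r2c2 = 1.
Completed grid: 2 3 1 4 5 / 3 1 4 5 2 / 5 4 2 3 1 / 1 5 3 2 4 / 4 2 5 1 3.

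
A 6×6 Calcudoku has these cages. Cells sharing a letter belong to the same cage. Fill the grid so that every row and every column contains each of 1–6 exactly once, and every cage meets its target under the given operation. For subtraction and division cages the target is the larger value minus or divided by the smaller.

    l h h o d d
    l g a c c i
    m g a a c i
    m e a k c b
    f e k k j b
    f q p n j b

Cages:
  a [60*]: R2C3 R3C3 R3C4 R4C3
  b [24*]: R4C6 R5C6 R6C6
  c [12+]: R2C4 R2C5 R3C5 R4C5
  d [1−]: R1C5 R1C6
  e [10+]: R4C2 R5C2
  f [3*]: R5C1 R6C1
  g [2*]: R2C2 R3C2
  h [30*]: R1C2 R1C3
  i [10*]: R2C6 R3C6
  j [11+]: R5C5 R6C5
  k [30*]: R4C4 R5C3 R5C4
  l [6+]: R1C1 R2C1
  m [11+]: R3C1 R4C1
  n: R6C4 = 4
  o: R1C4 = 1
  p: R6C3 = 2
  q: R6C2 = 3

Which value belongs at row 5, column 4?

O is a freebie; hence R1C4 = 1.
Q is a freebie, which forces R6C2 = 3.
Cage p is a single given cell, so R6C3 = 2.
N is a freebie, which forces R6C4 = 4.
Cage f needs two cells with product 3, leaving R5C1 = 3.
3 is placed in row 6, so R6C1 = 1.
Row 6 already has 1; hence R6C6 = 6.
Cage j's pair has sum 11, leaving R5C5 = 6.
Row 6 already has 6, leaving R6C5 = 5.
The two cells of cage e must have sum 10, leaving R4C2 = 6.
Row 4 now contains 6, which forces R4C4 = 3.
Row 5 now contains 6, which forces R5C2 = 4.
Row 5 already has 4, leaving R5C6 = 1.
Column 2 now contains 6, so R1C2 = 5.
Cage h needs two cells with product 30, leaving R1C3 = 6.
Cage m needs two cells with sum 11, so R3C1 = 6.
Row 4 now contains 6; hence R4C1 = 5.
1 is placed in column 6, which forces R4C6 = 4.
1 is placed in row 5; hence R5C3 = 5.
The 3 cells of cage k must have product 30, so R5C4 = 2.
Column 4 now contains 2; hence R3C4 = 5.
5 is placed in row 3; hence R3C6 = 2.
Row 4 already has 4, so R4C3 = 1.
1 is placed in row 4; hence R4C5 = 2.
Cage d needs two cells with difference 1, leaving R1C5 = 4.
Column 6 now contains 2, leaving R1C6 = 3.
The two cells of cage g must have product 2, leaving R2C2 = 2.
5 is placed in column 4, which forces R2C4 = 6.
Column 6 now contains 2; hence R2C6 = 5.
Row 3 already has 2; hence R3C2 = 1.
1 is placed in row 3, leaving R3C5 = 3.
Row 1 already has 4, so R1C1 = 2.
2 is placed in row 2, which forces R2C1 = 4.
Cage a needs product 60, which forces R2C3 = 3.
Column 5 now contains 3, leaving R2C5 = 1.
3 is placed in row 3, so R3C3 = 4.
Filled in: 2 5 6 1 4 3 / 4 2 3 6 1 5 / 6 1 4 5 3 2 / 5 6 1 3 2 4 / 3 4 5 2 6 1 / 1 3 2 4 5 6.

2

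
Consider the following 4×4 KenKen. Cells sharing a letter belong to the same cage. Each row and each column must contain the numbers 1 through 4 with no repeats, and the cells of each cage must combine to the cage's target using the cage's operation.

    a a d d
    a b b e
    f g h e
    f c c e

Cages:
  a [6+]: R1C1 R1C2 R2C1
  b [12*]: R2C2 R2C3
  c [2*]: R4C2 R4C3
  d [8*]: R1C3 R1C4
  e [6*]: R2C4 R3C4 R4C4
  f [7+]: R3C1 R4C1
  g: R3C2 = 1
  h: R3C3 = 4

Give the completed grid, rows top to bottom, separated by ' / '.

Cage g is a single given cell, so R3C2 = 1.
Cage h is given; hence R3C3 = 4.
1 is placed in column 2, leaving R4C2 = 2.
Row 4 now contains 2; hence R4C3 = 1.
Row 4 already has 1; hence R4C4 = 3.
Column 2 now contains 2; hence R1C2 = 3.
Column 3 now contains 4, leaving R1C3 = 2.
The two cells of cage d must have product 8, which forces R1C4 = 4.
The two cells of cage b must have product 12, which forces R2C2 = 4.
Column 3 now contains 4; hence R2C3 = 3.
Cage e has product 6; hence R2C4 = 1.
Row 3 now contains 4, which forces R3C1 = 3.
Column 4 now contains 3, which forces R3C4 = 2.
3 is placed in row 4; hence R4C1 = 4.
Row 1 now contains 2, which forces R1C1 = 1.
1 is placed in row 2, so R2C1 = 2.

1 3 2 4 / 2 4 3 1 / 3 1 4 2 / 4 2 1 3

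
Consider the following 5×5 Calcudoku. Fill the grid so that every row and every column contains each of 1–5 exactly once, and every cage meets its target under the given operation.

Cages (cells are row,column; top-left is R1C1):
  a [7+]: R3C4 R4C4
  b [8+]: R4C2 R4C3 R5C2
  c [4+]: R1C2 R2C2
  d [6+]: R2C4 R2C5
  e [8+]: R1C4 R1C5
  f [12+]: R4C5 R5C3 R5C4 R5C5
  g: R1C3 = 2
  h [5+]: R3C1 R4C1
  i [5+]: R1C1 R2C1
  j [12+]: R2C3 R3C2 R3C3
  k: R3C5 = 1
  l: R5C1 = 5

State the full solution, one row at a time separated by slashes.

4 1 2 3 5 / 1 3 5 4 2 / 2 4 3 5 1 / 3 5 1 2 4 / 5 2 4 1 3

Cage g is a single given cell; hence R1C3 = 2.
Cage k is given; hence R3C5 = 1.
Cage l is a single given cell; hence R5C1 = 5.
In row 1, 4 can only go at R1C1, so R1C1 = 4.
The two cells of cage i must have sum 5, so R2C1 = 1.
Row 2 now contains 1; hence R2C2 = 3.
Column 2 already has 3, which forces R1C2 = 1.
Cage j needs sum 12; hence R3C3 = 3.
Row 3 already has 3, leaving R3C1 = 2.
Cage h needs two cells with sum 5, so R4C1 = 3.
Cage b needs sum 8, which forces R4C2 = 5.
The 3 cells of cage b must have sum 8, so R4C3 = 1.
5 is placed in row 4; hence R4C4 = 2.
5 is placed in row 4, so R4C5 = 4.
Cage b needs sum 8, so R5C2 = 2.
1 is placed in column 3, so R5C3 = 4.
2 is placed in row 5; hence R5C5 = 3.
The two cells of cage e must have sum 8, so R1C4 = 3.
3 is placed in column 5, so R1C5 = 5.
4 is placed in column 3; hence R2C3 = 5.
2 is placed in column 4; hence R2C4 = 4.
4 is placed in column 5; hence R2C5 = 2.
Column 2 now contains 5, so R3C2 = 4.
Cage a's pair has sum 7, leaving R3C4 = 5.
Row 5 already has 3, so R5C4 = 1.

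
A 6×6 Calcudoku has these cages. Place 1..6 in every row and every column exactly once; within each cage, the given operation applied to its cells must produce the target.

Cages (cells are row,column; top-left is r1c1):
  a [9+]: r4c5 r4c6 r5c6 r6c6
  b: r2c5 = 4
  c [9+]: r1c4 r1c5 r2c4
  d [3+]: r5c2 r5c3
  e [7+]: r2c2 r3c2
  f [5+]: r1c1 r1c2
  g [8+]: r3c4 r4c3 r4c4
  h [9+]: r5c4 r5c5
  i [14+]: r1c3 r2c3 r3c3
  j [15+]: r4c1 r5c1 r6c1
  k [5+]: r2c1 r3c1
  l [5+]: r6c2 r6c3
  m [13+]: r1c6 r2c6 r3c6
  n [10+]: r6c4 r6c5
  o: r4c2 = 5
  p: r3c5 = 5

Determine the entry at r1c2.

4

Cage b is a single given cell; hence r2c5 = 4.
P is a freebie, leaving r3c5 = 5.
Cage o is a single given cell, leaving r4c2 = 5.
Column 5 now contains 4, so r6c5 = 6.
Cage h's pair has sum 9, leaving r5c4 = 6.
6 is placed in column 5, so r5c5 = 3.
6 is placed in row 6, so r6c4 = 4.
Cage j needs sum 15, which forces r4c1 = 6.
The 3 cells of cage j must have sum 15, leaving r5c1 = 4.
4 is placed in row 6, so r6c1 = 5.
The only place for 1 in row 2 is r2c2.
Cage e needs two cells with sum 7, leaving r3c2 = 6.
Row 3 now contains 6, which forces r3c3 = 3.
3 is placed in row 3, leaving r3c4 = 1.
Column 3 now contains 3, so r4c3 = 4.
4 is placed in row 4, leaving r4c6 = 2.
1 is placed in column 2, so r5c2 = 2.
Cage d needs two cells with sum 3; hence r5c3 = 1.
Row 5 now contains 1; hence r5c6 = 5.
2 is placed in column 2, so r6c2 = 3.
Column 3 now contains 3; hence r6c3 = 2.
Row 6 now contains 3, so r6c6 = 1.
The two cells of cage f must have sum 5; hence r1c1 = 1.
3 is placed in column 2; hence r1c2 = 4.
1 is placed in row 1, so r1c5 = 2.
The two cells of cage k must have sum 5, so r2c1 = 3.
Row 2 already has 3, leaving r2c6 = 6.
3 is placed in row 3, leaving r3c1 = 2.
2 is placed in column 6, which forces r3c6 = 4.
2 is placed in row 4, which forces r4c4 = 3.
2 is placed in row 4, which forces r4c5 = 1.
Cage i needs sum 14, leaving r1c3 = 6.
3 is placed in column 4, leaving r1c4 = 5.
6 is placed in column 6; hence r1c6 = 3.
6 is placed in row 2, which forces r2c3 = 5.
Cage c needs sum 9; hence r2c4 = 2.
Filled in: 1 4 6 5 2 3 / 3 1 5 2 4 6 / 2 6 3 1 5 4 / 6 5 4 3 1 2 / 4 2 1 6 3 5 / 5 3 2 4 6 1.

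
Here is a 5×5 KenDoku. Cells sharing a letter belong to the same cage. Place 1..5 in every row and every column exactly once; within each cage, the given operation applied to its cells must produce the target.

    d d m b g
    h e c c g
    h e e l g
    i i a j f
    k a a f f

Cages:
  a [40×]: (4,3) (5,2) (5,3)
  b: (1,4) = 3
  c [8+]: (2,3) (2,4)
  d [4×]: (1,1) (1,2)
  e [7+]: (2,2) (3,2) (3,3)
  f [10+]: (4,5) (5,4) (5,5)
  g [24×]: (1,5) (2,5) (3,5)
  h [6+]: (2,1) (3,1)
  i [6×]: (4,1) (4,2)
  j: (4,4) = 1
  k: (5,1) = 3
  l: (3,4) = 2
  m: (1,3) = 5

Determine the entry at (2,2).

Cage m is a single given cell; hence (1,3) = 5.
B is a freebie, so (1,4) = 3.
Column 3 already has 5, so (2,3) = 3.
Column 4 already has 3, which forces (2,4) = 5.
Cage l is a single given cell, so (3,4) = 2.
Cage j is given, which forces (4,4) = 1.
Cage k is a single given cell, leaving (5,1) = 3.
Column 4 now contains 1, so (5,4) = 4.
Cage g needs product 24; hence (3,5) = 3.
3 is placed in column 1, leaving (4,1) = 2.
The two cells of cage i must have product 6, so (4,2) = 3.
Cage a needs product 40, which forces (4,3) = 4.
Row 4 already has 4, which forces (4,5) = 5.
Cage a needs product 40, so (5,2) = 5.
Row 5 now contains 4, leaving (5,3) = 2.
Row 5 now contains 2, leaving (5,5) = 1.
2 is placed in column 1; hence (2,1) = 1.
Cage e has sum 7, so (2,2) = 2.
2 is placed in row 2, so (2,5) = 4.
The two cells of cage h must have sum 6, leaving (3,1) = 5.
The 3 cells of cage e must have sum 7, so (3,2) = 4.
Column 3 already has 4, which forces (3,3) = 1.
1 is placed in column 1, leaving (1,1) = 4.
Column 2 now contains 4, so (1,2) = 1.
Column 5 already has 4, leaving (1,5) = 2.
Completed grid: 4 1 5 3 2 / 1 2 3 5 4 / 5 4 1 2 3 / 2 3 4 1 5 / 3 5 2 4 1.

2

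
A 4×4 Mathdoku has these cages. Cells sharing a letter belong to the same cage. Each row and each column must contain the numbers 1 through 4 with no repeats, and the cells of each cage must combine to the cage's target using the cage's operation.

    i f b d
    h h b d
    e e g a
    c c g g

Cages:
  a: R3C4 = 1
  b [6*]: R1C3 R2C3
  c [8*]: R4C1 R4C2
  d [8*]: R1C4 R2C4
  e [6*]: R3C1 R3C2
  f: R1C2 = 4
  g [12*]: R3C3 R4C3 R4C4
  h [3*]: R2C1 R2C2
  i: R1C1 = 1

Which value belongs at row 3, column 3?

I is a freebie; hence R1C1 = 1.
F is a freebie; hence R1C2 = 4.
Row 1 already has 4, so R1C4 = 2.
Column 1 now contains 1, which forces R2C1 = 3.
Row 2 already has 3; hence R2C2 = 1.
Row 2 already has 3; hence R2C3 = 2.
Column 4 now contains 2, so R2C4 = 4.
Column 1 already has 3; hence R3C1 = 2.
2 is placed in row 3, leaving R3C2 = 3.
Cage a is a single given cell, so R3C4 = 1.
Column 1 now contains 2, leaving R4C1 = 4.
Column 2 already has 4, so R4C2 = 2.
Column 4 already has 1, which forces R4C4 = 3.
2 is placed in row 1, which forces R1C3 = 3.
Row 3 already has 1, leaving R3C3 = 4.
Row 4 now contains 3, which forces R4C3 = 1.
Filled in: 1 4 3 2 / 3 1 2 4 / 2 3 4 1 / 4 2 1 3.

4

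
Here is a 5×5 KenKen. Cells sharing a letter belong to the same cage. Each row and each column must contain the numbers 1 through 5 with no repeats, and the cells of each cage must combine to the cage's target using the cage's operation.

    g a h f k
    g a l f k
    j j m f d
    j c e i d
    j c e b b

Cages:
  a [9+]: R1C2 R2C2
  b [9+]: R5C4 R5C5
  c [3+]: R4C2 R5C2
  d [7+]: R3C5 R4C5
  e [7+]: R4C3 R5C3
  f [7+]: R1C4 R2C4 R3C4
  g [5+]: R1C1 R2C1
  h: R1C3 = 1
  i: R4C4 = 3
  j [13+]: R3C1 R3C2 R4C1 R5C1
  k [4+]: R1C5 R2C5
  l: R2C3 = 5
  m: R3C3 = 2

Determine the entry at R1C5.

3

Cage h is given, leaving R1C3 = 1.
1 is placed in row 1, leaving R1C5 = 3.
L is a freebie, which forces R2C3 = 5.
Column 5 already has 3; hence R2C5 = 1.
Cage m is a single given cell, so R3C3 = 2.
Cage i is a single given cell, leaving R4C4 = 3.
Cage g needs two cells with sum 5; hence R1C1 = 2.
The two cells of cage a must have sum 9, so R1C2 = 5.
2 is placed in row 1; hence R1C4 = 4.
Cage g needs two cells with sum 5, which forces R2C1 = 3.
Row 2 already has 5, leaving R2C2 = 4.
4 is placed in column 4; hence R2C4 = 2.
The 3 cells of cage f must have sum 7, which forces R3C4 = 1.
Cage d's pair has sum 7, which forces R3C5 = 5.
3 is placed in row 4, so R4C3 = 4.
Cage d's pair has sum 7, which forces R4C5 = 2.
The two cells of cage e must have sum 7, leaving R5C3 = 3.
4 is placed in column 4, so R5C4 = 5.
Column 5 now contains 5; hence R5C5 = 4.
Row 3 already has 5, so R3C1 = 4.
1 is placed in row 3, leaving R3C2 = 3.
Cage j needs sum 13, which forces R4C1 = 5.
Row 4 now contains 2, which forces R4C2 = 1.
4 is placed in row 5, so R5C1 = 1.
Cage c needs two cells with sum 3, so R5C2 = 2.
Completed grid: 2 5 1 4 3 / 3 4 5 2 1 / 4 3 2 1 5 / 5 1 4 3 2 / 1 2 3 5 4.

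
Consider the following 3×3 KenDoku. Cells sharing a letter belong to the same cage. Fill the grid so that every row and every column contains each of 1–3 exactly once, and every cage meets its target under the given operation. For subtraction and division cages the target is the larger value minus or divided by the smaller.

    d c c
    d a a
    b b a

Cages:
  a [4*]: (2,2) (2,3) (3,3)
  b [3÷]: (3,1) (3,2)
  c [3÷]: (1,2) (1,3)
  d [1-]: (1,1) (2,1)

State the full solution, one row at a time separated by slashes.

2 1 3 / 3 2 1 / 1 3 2

Cage a has product 4; hence (2,2) = 2.
Cage a has product 4, leaving (2,3) = 1.
Cage a has product 4; hence (3,3) = 2.
Cage d's pair has difference 1, so (1,1) = 2.
Cage c needs two cells with quotient 3, so (1,2) = 1.
Column 3 now contains 1, which forces (1,3) = 3.
Row 2 already has 1, leaving (2,1) = 3.
Column 1 already has 3, so (3,1) = 1.
1 is placed in column 2, leaving (3,2) = 3.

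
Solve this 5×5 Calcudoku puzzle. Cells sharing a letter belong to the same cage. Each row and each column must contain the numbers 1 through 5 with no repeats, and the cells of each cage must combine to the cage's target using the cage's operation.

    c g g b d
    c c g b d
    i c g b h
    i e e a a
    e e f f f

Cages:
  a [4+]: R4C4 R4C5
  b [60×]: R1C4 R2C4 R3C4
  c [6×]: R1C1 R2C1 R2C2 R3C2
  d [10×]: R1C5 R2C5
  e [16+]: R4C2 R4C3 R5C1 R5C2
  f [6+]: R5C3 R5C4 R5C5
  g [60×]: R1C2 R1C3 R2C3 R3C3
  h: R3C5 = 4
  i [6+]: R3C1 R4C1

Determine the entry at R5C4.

H is a freebie, so R3C5 = 4.
Column 4 needs a 2, and only R5C4 is open for it.
In column 4, 1 can only go at R4C4, so R4C4 = 1.
1 is placed in row 4, so R4C5 = 3.
Column 5 now contains 3, which forces R5C5 = 1.
1 is placed in row 5; hence R5C3 = 3.
Cage g has product 60, which forces R1C2 = 3.
Cage c needs product 6, which forces R1C1 = 1.
The 4 cells of cage c must have product 6, so R2C1 = 3.
Column 1 already has 1, so R3C1 = 2.
2 is placed in row 3, so R3C2 = 1.
Row 3 now contains 1, so R3C3 = 5.
5 is placed in row 3, which forces R3C4 = 3.
Column 3 already has 5, which forces R4C3 = 2.
Column 3 already has 5, which forces R1C3 = 4.
Row 1 already has 4, so R1C4 = 5.
Row 1 already has 5; hence R1C5 = 2.
Column 2 already has 1, so R2C2 = 2.
Cage g needs product 60, leaving R2C3 = 1.
Column 4 already has 5, leaving R2C4 = 4.
Column 5 already has 2; hence R2C5 = 5.
The two cells of cage i must have sum 6; hence R4C1 = 4.
Row 4 already has 2, which forces R4C2 = 5.
The 4 cells of cage e must have sum 16, which forces R5C1 = 5.
Cage e has sum 16, which forces R5C2 = 4.
Filled in: 1 3 4 5 2 / 3 2 1 4 5 / 2 1 5 3 4 / 4 5 2 1 3 / 5 4 3 2 1.

2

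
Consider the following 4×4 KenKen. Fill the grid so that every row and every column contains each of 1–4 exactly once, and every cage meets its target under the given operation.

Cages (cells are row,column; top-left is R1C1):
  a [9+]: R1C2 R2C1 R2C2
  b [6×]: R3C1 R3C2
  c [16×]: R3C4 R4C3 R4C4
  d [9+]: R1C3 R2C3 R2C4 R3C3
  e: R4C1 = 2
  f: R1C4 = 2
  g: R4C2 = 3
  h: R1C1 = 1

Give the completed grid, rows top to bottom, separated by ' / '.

1 4 3 2 / 4 1 2 3 / 3 2 1 4 / 2 3 4 1

Cage h is given, which forces R1C1 = 1.
Cage f is given; hence R1C4 = 2.
Column 4 already has 2, which forces R3C4 = 4.
Cage e is given; hence R4C1 = 2.
Cage g is given, so R4C2 = 3.
2 is placed in row 4; hence R4C3 = 4.
4 is placed in column 4, leaving R4C4 = 1.
3 is placed in column 2; hence R1C2 = 4.
Column 3 already has 4; hence R1C3 = 3.
Column 4 now contains 1, so R2C4 = 3.
Column 1 now contains 2, which forces R3C1 = 3.
3 is placed in column 2, leaving R3C2 = 2.
2 is placed in row 3, leaving R3C3 = 1.
Row 2 already has 3, which forces R2C1 = 4.
Column 2 already has 2, leaving R2C2 = 1.
Column 3 now contains 1, leaving R2C3 = 2.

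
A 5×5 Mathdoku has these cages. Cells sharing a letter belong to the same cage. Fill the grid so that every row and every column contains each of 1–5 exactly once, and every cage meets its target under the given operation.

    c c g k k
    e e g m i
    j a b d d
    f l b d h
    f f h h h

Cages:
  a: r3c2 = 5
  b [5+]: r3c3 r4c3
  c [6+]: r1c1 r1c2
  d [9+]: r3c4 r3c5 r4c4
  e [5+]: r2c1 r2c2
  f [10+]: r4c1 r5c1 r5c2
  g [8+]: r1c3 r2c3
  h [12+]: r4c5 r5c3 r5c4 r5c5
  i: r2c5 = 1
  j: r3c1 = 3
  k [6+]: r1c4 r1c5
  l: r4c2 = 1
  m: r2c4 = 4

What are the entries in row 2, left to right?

M is a freebie; hence r2c4 = 4.
I is a freebie; hence r2c5 = 1.
Cage j is a single given cell, so r3c1 = 3.
Cage a is given, which forces r3c2 = 5.
Cage l is given, which forces r4c2 = 1.
Column 1 now contains 3, so r2c1 = 2.
Cage e needs two cells with sum 5, leaving r2c2 = 3.
Row 2 now contains 3, leaving r2c3 = 5.
Cage d has sum 9; hence r3c4 = 2.
Cage d has sum 9; hence r3c5 = 4.
Cage d needs sum 9, leaving r4c4 = 3.
Column 2 now contains 3, which forces r5c2 = 4.
Column 1 already has 2, leaving r1c1 = 4.
4 is placed in column 2; hence r1c2 = 2.
Column 3 already has 5, so r1c3 = 3.
Column 4 already has 2, leaving r1c4 = 1.
4 is placed in column 5, so r1c5 = 5.
2 is placed in row 3, so r3c3 = 1.
The 3 cells of cage f must have sum 10, so r4c1 = 5.
Row 4 already has 3; hence r4c3 = 4.
Cage h needs sum 12, which forces r4c5 = 2.
Cage f needs sum 10, leaving r5c1 = 1.
Cage h has sum 12, leaving r5c3 = 2.
Cage h has sum 12, so r5c4 = 5.
Cage h has sum 12; hence r5c5 = 3.
Completed grid: 4 2 3 1 5 / 2 3 5 4 1 / 3 5 1 2 4 / 5 1 4 3 2 / 1 4 2 5 3.

2 3 5 4 1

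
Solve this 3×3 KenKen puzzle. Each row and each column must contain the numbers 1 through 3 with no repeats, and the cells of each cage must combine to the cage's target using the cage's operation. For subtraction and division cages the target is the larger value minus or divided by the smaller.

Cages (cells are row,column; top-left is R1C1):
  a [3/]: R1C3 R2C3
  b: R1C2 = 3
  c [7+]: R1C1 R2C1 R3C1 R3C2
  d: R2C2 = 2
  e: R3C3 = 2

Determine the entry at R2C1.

1

Cage b is a single given cell, so R1C2 = 3.
Row 1 now contains 3, leaving R1C3 = 1.
Cage d is given, so R2C2 = 2.
Column 3 already has 1; hence R2C3 = 3.
The 4 cells of cage c must have sum 7, so R3C2 = 1.
Cage e is a single given cell; hence R3C3 = 2.
Row 1 now contains 1, which forces R1C1 = 2.
Row 2 already has 3, which forces R2C1 = 1.
2 is placed in row 3, which forces R3C1 = 3.
The full grid is 2 3 1 / 1 2 3 / 3 1 2.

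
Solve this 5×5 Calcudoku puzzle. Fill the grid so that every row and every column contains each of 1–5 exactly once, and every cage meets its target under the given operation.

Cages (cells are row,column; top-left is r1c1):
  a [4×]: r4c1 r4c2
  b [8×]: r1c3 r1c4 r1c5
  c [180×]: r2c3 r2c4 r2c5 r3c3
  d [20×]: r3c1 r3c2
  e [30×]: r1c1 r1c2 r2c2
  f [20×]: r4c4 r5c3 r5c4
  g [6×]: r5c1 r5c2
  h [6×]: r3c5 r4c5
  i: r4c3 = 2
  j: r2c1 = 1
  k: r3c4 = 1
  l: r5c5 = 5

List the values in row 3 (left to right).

Cage j is given, leaving r2c1 = 1.
The 4 cells of cage c must have product 180, so r3c3 = 3.
Cage k is a single given cell, leaving r3c4 = 1.
Row 3 now contains 3, leaving r3c5 = 2.
Column 1 now contains 1, so r4c1 = 4.
Row 4 already has 4; hence r4c2 = 1.
I is a freebie; hence r4c3 = 2.
Row 4 already has 2, so r4c4 = 5.
2 is placed in column 5, which forces r4c5 = 3.
Column 4 already has 5; hence r5c4 = 4.
Cage l is a single given cell, so r5c5 = 5.
Column 4 already has 4, so r1c4 = 2.
Cage c needs product 180; hence r2c3 = 5.
Column 4 already has 4, which forces r2c4 = 3.
Column 5 now contains 5, which forces r2c5 = 4.
Column 1 already has 4, so r3c1 = 5.
The two cells of cage d must have product 20, leaving r3c2 = 4.
Row 5 now contains 5, so r5c3 = 1.
Column 1 now contains 5, so r1c1 = 3.
The 3 cells of cage e must have product 30; hence r1c2 = 5.
Column 3 now contains 1, which forces r1c3 = 4.
Column 5 now contains 4; hence r1c5 = 1.
3 is placed in row 2, which forces r2c2 = 2.
Column 1 now contains 3; hence r5c1 = 2.
Column 2 already has 2, leaving r5c2 = 3.
Completed grid: 3 5 4 2 1 / 1 2 5 3 4 / 5 4 3 1 2 / 4 1 2 5 3 / 2 3 1 4 5.

5 4 3 1 2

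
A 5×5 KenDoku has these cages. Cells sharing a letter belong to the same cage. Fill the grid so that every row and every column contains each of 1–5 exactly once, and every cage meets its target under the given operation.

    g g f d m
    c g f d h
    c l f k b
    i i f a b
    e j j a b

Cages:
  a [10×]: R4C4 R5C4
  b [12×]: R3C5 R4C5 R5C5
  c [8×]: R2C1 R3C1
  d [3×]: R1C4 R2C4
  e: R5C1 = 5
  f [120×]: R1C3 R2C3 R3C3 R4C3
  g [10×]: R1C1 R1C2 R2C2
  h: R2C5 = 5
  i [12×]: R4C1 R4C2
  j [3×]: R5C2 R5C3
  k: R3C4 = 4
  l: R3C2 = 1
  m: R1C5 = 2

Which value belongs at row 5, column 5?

4

Cage m is given, so R1C5 = 2.
Cage h is a single given cell, leaving R2C5 = 5.
L is a freebie, leaving R3C2 = 1.
Cage k is given, leaving R3C4 = 4.
Row 3 already has 4; hence R3C5 = 3.
Cage e is given, which forces R5C1 = 5.
Column 2 already has 1, so R5C2 = 3.
Row 5 already has 3, so R5C3 = 1.
5 is placed in row 5, leaving R5C4 = 2.
Row 5 now contains 1; hence R5C5 = 4.
Column 1 already has 5, leaving R1C1 = 1.
Column 2 already has 1, which forces R1C2 = 5.
Row 1 already has 1; hence R1C4 = 3.
The two cells of cage c must have product 8, leaving R2C1 = 4.
Column 2 already has 1, which forces R2C2 = 2.
Row 2 now contains 2, so R2C3 = 3.
Column 4 already has 3, which forces R2C4 = 1.
Row 3 already has 4; hence R3C1 = 2.
Row 3 already has 2, so R3C3 = 5.
Cage i needs two cells with product 12; hence R4C1 = 3.
Column 2 now contains 3, so R4C2 = 4.
Row 4 now contains 4, so R4C3 = 2.
Column 4 now contains 2; hence R4C4 = 5.
Column 5 now contains 4, so R4C5 = 1.
Row 1 already has 3, so R1C3 = 4.
Filled in: 1 5 4 3 2 / 4 2 3 1 5 / 2 1 5 4 3 / 3 4 2 5 1 / 5 3 1 2 4.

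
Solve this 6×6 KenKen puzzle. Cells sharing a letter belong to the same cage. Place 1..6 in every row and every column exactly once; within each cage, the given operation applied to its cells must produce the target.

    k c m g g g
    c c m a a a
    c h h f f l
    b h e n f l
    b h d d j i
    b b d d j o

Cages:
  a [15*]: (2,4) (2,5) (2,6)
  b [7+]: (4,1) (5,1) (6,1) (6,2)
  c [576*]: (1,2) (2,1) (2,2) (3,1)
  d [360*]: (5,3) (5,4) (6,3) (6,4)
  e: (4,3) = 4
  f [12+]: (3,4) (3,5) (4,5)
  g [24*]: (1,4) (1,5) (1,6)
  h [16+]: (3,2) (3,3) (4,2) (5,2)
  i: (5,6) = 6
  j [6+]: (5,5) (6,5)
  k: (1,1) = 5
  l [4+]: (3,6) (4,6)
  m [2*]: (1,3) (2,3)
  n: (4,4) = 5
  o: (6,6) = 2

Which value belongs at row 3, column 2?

Cage k is a single given cell, which forces (1,1) = 5.
Cage e is a single given cell; hence (4,3) = 4.
Cage n is given, leaving (4,4) = 5.
I is a freebie; hence (5,6) = 6.
The 4 cells of cage b must have sum 7, leaving (6,2) = 1.
Cage o is a single given cell, which forces (6,6) = 2.
Row 6 now contains 2, so (6,1) = 3.
Row 2 needs a 2, and only (2,3) is open for it.
2 is placed in column 3, leaving (1,3) = 1.
Row 1 needs a 6, and only (1,2) is open for it.
Cage c needs product 576, which forces (2,1) = 6.
Column 2 now contains 6, which forces (2,2) = 4.
Cage c needs product 576, leaving (3,1) = 4.
The 4 cells of cage h must have sum 16, so (3,3) = 6.
6 is placed in row 3, which forces (3,5) = 5.
6 is placed in column 3; hence (6,3) = 5.
Column 5 already has 5, which forces (6,5) = 4.
Cage a has product 15, leaving (2,6) = 5.
Cage f has sum 12, leaving (3,4) = 1.
1 is placed in row 3, which forces (3,6) = 3.
The 3 cells of cage f must have sum 12, which forces (4,5) = 6.
Column 6 already has 3, leaving (4,6) = 1.
Cage h needs sum 16, so (5,2) = 5.
Column 3 already has 5, which forces (5,3) = 3.
Cage d needs product 360; hence (5,4) = 4.
The two cells of cage j must have sum 6, leaving (5,5) = 2.
4 is placed in row 6; hence (6,4) = 6.
Cage g has product 24; hence (1,4) = 2.
Column 5 now contains 2, which forces (1,5) = 3.
Column 6 already has 3, leaving (1,6) = 4.
1 is placed in column 4, so (2,4) = 3.
Cage a needs product 15; hence (2,5) = 1.
3 is placed in row 3, so (3,2) = 2.
Row 4 already has 1; hence (4,1) = 2.
Cage h needs sum 16; hence (4,2) = 3.
2 is placed in row 5, which forces (5,1) = 1.
The full grid is 5 6 1 2 3 4 / 6 4 2 3 1 5 / 4 2 6 1 5 3 / 2 3 4 5 6 1 / 1 5 3 4 2 6 / 3 1 5 6 4 2.

2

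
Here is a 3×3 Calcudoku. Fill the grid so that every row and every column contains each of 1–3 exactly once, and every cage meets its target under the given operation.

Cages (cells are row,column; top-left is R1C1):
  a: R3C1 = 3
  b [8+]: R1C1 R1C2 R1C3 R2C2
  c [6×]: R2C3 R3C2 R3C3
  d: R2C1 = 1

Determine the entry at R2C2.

2

D is a freebie, so R2C1 = 1.
Cage b needs sum 8; hence R2C2 = 2.
2 is placed in row 2, so R2C3 = 3.
Cage a is a single given cell, so R3C1 = 3.
Row 3 already has 3, so R3C2 = 1.
Row 3 already has 1, which forces R3C3 = 2.
Column 1 already has 3, leaving R1C1 = 2.
Column 2 now contains 1, leaving R1C2 = 3.
2 is placed in column 3, which forces R1C3 = 1.
Filled in: 2 3 1 / 1 2 3 / 3 1 2.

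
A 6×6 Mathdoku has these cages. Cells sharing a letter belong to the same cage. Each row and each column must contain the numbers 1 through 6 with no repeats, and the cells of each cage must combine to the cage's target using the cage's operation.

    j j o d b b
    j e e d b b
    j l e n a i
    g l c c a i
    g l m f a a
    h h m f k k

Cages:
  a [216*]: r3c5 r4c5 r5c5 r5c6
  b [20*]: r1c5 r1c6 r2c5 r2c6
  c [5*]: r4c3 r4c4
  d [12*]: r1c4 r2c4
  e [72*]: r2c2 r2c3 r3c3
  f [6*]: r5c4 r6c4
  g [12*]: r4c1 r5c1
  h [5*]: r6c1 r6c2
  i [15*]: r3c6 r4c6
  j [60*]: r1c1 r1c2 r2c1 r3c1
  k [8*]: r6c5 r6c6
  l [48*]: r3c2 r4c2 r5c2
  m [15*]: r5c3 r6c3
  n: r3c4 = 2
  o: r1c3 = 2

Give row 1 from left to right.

Cage o is a single given cell, leaving r1c3 = 2.
N is a freebie, which forces r3c4 = 2.
Row 2 needs a 2, and only r2c1 is open for it.
The only place for 3 in row 1 is r1c4.
3 is placed in column 4, so r2c4 = 4.
Cage e needs product 72, which forces r3c3 = 4.
Row 3 now contains 4, which forces r3c2 = 6.
Row 3 now contains 6; hence r3c5 = 3.
Row 3 now contains 3, leaving r3c6 = 5.
Column 6 now contains 5, which forces r4c6 = 3.
Column 6 already has 3, leaving r5c6 = 6.
Cage j has product 60, which forces r1c1 = 6.
Cage j has product 60, leaving r1c2 = 5.
Cage b has product 20, which forces r1c5 = 1.
Cage b has product 20, which forces r1c6 = 4.
Column 2 now contains 6, leaving r2c2 = 3.
Cage e has product 72; hence r2c3 = 6.
Cage b needs product 20, which forces r2c5 = 5.
Column 6 now contains 5, so r2c6 = 1.
Row 3 now contains 5; hence r3c1 = 1.
Row 4 now contains 3, which forces r4c1 = 4.
Row 4 already has 4; hence r4c2 = 2.
Cage a has product 216, which forces r4c5 = 6.
The two cells of cage g must have product 12, leaving r5c1 = 3.
Column 2 now contains 2, so r5c2 = 4.
Row 5 already has 3, leaving r5c3 = 5.
Row 5 already has 6, so r5c4 = 1.
The 4 cells of cage a must have product 216; hence r5c5 = 2.
1 is placed in column 1, leaving r6c1 = 5.
Column 2 now contains 5; hence r6c2 = 1.
5 is placed in column 3, so r6c3 = 3.
Cage f needs two cells with product 6, so r6c4 = 6.
2 is placed in column 5, leaving r6c5 = 4.
4 is placed in column 6, which forces r6c6 = 2.
5 is placed in column 3, so r4c3 = 1.
1 is placed in column 4, which forces r4c4 = 5.
Filled in: 6 5 2 3 1 4 / 2 3 6 4 5 1 / 1 6 4 2 3 5 / 4 2 1 5 6 3 / 3 4 5 1 2 6 / 5 1 3 6 4 2.

6 5 2 3 1 4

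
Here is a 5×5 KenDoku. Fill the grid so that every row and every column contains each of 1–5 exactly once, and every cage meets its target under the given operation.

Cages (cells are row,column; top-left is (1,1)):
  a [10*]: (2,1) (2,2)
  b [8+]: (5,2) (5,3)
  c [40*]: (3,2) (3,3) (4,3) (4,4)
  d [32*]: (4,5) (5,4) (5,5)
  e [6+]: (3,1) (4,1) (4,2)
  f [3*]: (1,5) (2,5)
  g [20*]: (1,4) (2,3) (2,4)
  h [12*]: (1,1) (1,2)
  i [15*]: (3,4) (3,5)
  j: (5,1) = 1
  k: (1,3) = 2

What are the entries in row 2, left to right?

K is a freebie; hence (1,3) = 2.
Cage d needs product 32, which forces (4,5) = 4.
Cage j is given, which forces (5,1) = 1.
Cage d has product 32, so (5,4) = 4.
The 3 cells of cage d must have product 32; hence (5,5) = 2.
Cage g needs product 20, so (2,3) = 4.
Cage e has sum 6, leaving (4,2) = 1.
1 is placed in row 4; hence (4,3) = 5.
Row 4 already has 5, so (4,4) = 2.
Column 3 now contains 5; hence (5,3) = 3.
Cage e has sum 6, so (3,1) = 2.
Cage c needs product 40, so (3,2) = 4.
Column 3 now contains 5, leaving (3,3) = 1.
Row 4 already has 2, which forces (4,1) = 3.
Row 5 already has 3, so (5,2) = 5.
3 is placed in column 1, so (1,1) = 4.
Column 2 already has 4, leaving (1,2) = 3.
Row 1 already has 3, so (1,5) = 1.
2 is placed in column 1; hence (2,1) = 5.
5 is placed in column 2, leaving (2,2) = 2.
Row 2 already has 5; hence (2,4) = 1.
1 is placed in column 5, so (2,5) = 3.
Column 5 now contains 3, so (3,5) = 5.
1 is placed in row 1, leaving (1,4) = 5.
Row 3 already has 5; hence (3,4) = 3.
Filled in: 4 3 2 5 1 / 5 2 4 1 3 / 2 4 1 3 5 / 3 1 5 2 4 / 1 5 3 4 2.

5 2 4 1 3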